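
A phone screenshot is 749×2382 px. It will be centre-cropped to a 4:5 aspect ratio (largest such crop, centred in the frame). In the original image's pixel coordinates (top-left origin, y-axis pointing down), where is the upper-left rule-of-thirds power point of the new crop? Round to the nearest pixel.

749/2382 < 4/5, so the 4:5 crop keeps the full width 749 and trims height to 749 × 5/4 = 936.25 px.
Top offset = (2382 − 936.25)/2 = 722.88 px; left offset = 0.
Upper-left is one-third across and one-third down within the crop:
x = 0.00 + 1 × 749.00/3 ≈ 250; y = 722.88 + 1 × 936.25/3 ≈ 1035.

x = 250 px, y = 1035 px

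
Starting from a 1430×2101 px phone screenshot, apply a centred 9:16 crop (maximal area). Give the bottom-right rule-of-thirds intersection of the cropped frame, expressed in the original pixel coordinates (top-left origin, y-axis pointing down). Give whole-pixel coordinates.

x = 912 px, y = 1401 px

1430/2101 > 9/16, so the 9:16 crop keeps the full height 2101 and trims width to 2101 × 9/16 = 1181.81 px.
Left offset = (1430 − 1181.81)/2 = 124.09 px; top offset = 0.
Bottom-right is two-thirds across and two-thirds down within the crop:
x = 124.09 + 2 × 1181.81/3 ≈ 912; y = 0.00 + 2 × 2101.00/3 ≈ 1401.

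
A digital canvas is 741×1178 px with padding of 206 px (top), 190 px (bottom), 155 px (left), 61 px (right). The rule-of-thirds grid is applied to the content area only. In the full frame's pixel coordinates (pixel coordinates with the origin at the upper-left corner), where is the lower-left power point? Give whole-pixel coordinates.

x = 330 px, y = 727 px

Content width = 741 − 155 − 61 = 525 px; content height = 1178 − 206 − 190 = 782 px.
Lower-left is one-third across and two-thirds down within the content area.
x = 155 + 1 × 525/3 = 155 + 175.00 ≈ 330
y = 206 + 2 × 782/3 = 206 + 521.33 ≈ 727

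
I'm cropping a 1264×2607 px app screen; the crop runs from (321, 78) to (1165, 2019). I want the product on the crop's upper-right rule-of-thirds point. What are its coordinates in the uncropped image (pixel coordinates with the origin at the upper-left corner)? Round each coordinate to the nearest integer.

x = 884 px, y = 725 px

Crop width = 1165 − 321 = 844 px; one third is 281.33 px.
Crop height = 2019 − 78 = 1941 px; one third is 647.00 px.
The upper-right point is two-thirds across and one-third down within the crop:
x = 321 + 2 × 281.33 ≈ 884; y = 78 + 1 × 647.00 ≈ 725.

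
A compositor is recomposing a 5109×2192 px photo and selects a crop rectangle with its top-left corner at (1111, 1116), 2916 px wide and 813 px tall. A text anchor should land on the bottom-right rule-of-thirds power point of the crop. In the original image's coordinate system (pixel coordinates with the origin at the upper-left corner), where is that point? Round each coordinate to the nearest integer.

One third of the crop width 2916 is 972.00 px.
One third of the crop height 813 is 271.00 px.
The bottom-right point is two-thirds across and two-thirds down within the crop:
x = 1111 + 2 × 972.00 ≈ 3055; y = 1116 + 2 × 271.00 ≈ 1658.

x = 3055 px, y = 1658 px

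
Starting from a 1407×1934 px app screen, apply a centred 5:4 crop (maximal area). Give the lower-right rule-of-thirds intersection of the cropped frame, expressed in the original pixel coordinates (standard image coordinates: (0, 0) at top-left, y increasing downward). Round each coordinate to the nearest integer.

x = 938 px, y = 1155 px

1407/1934 < 5/4, so the 5:4 crop keeps the full width 1407 and trims height to 1407 × 4/5 = 1125.60 px.
Top offset = (1934 − 1125.60)/2 = 404.20 px; left offset = 0.
Lower-right is two-thirds across and two-thirds down within the crop:
x = 0.00 + 2 × 1407.00/3 ≈ 938; y = 404.20 + 2 × 1125.60/3 ≈ 1155.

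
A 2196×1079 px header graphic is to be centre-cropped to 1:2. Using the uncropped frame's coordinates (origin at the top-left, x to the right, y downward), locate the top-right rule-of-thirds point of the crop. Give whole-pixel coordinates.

2196/1079 > 1/2, so the 1:2 crop keeps the full height 1079 and trims width to 1079 × 1/2 = 539.50 px.
Left offset = (2196 − 539.50)/2 = 828.25 px; top offset = 0.
Top-right is two-thirds across and one-third down within the crop:
x = 828.25 + 2 × 539.50/3 ≈ 1188; y = 0.00 + 1 × 1079.00/3 ≈ 360.

(1188, 360)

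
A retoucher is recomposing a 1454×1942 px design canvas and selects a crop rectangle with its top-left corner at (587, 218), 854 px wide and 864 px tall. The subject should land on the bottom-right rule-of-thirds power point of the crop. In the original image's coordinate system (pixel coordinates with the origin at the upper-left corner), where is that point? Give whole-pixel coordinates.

x = 1156 px, y = 794 px

One third of the crop width 854 is 284.67 px.
One third of the crop height 864 is 288.00 px.
The bottom-right point is two-thirds across and two-thirds down within the crop:
x = 587 + 2 × 284.67 ≈ 1156; y = 218 + 2 × 288.00 ≈ 794.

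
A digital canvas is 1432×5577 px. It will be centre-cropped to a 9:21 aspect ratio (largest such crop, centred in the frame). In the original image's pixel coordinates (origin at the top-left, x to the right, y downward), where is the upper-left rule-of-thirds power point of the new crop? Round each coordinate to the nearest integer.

x = 477 px, y = 2232 px

1432/5577 < 9/21, so the 9:21 crop keeps the full width 1432 and trims height to 1432 × 21/9 = 3341.33 px.
Top offset = (5577 − 3341.33)/2 = 1117.83 px; left offset = 0.
Upper-left is one-third across and one-third down within the crop:
x = 0.00 + 1 × 1432.00/3 ≈ 477; y = 1117.83 + 1 × 3341.33/3 ≈ 2232.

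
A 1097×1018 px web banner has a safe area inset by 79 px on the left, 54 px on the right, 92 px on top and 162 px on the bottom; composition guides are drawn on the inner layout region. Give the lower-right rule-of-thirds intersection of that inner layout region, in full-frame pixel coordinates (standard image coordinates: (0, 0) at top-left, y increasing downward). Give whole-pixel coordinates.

x = 722 px, y = 601 px

Content width = 1097 − 79 − 54 = 964 px; content height = 1018 − 92 − 162 = 764 px.
Lower-right is two-thirds across and two-thirds down within the inner layout region.
x = 79 + 2 × 964/3 = 79 + 642.67 ≈ 722
y = 92 + 2 × 764/3 = 92 + 509.33 ≈ 601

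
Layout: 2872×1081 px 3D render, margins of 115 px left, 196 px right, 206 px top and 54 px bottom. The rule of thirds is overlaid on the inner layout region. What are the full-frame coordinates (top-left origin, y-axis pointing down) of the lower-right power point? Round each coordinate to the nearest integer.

Content width = 2872 − 115 − 196 = 2561 px; content height = 1081 − 206 − 54 = 821 px.
Lower-right is two-thirds across and two-thirds down within the inner layout region.
x = 115 + 2 × 2561/3 = 115 + 1707.33 ≈ 1822
y = 206 + 2 × 821/3 = 206 + 547.33 ≈ 753

x = 1822 px, y = 753 px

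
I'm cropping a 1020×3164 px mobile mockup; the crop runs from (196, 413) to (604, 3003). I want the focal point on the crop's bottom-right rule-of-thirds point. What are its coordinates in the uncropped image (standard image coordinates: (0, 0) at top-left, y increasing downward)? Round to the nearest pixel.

(468, 2140)

Crop width = 604 − 196 = 408 px; one third is 136.00 px.
Crop height = 3003 − 413 = 2590 px; one third is 863.33 px.
The bottom-right point is two-thirds across and two-thirds down within the crop:
x = 196 + 2 × 136.00 ≈ 468; y = 413 + 2 × 863.33 ≈ 2140.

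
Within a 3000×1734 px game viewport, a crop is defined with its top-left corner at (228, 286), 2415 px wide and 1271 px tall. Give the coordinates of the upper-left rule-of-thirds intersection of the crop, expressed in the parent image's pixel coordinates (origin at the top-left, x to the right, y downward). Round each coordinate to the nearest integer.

(1033, 710)

One third of the crop width 2415 is 805.00 px.
One third of the crop height 1271 is 423.67 px.
The upper-left point is one-third across and one-third down within the crop:
x = 228 + 1 × 805.00 ≈ 1033; y = 286 + 1 × 423.67 ≈ 710.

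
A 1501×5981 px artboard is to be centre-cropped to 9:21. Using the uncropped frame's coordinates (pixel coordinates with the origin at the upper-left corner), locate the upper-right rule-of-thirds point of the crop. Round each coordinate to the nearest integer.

(1001, 2407)

1501/5981 < 9/21, so the 9:21 crop keeps the full width 1501 and trims height to 1501 × 21/9 = 3502.33 px.
Top offset = (5981 − 3502.33)/2 = 1239.33 px; left offset = 0.
Upper-right is two-thirds across and one-third down within the crop:
x = 0.00 + 2 × 1501.00/3 ≈ 1001; y = 1239.33 + 1 × 3502.33/3 ≈ 2407.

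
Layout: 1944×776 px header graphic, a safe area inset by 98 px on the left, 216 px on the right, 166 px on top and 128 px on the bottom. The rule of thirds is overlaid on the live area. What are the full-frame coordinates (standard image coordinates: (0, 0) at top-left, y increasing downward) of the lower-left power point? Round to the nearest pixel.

(641, 487)

Content width = 1944 − 98 − 216 = 1630 px; content height = 776 − 166 − 128 = 482 px.
Lower-left is one-third across and two-thirds down within the live area.
x = 98 + 1 × 1630/3 = 98 + 543.33 ≈ 641
y = 166 + 2 × 482/3 = 166 + 321.33 ≈ 487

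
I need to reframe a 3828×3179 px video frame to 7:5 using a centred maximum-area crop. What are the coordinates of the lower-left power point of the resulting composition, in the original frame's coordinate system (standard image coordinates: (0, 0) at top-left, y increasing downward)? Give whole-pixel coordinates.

(1276, 2045)

3828/3179 < 7/5, so the 7:5 crop keeps the full width 3828 and trims height to 3828 × 5/7 = 2734.29 px.
Top offset = (3179 − 2734.29)/2 = 222.36 px; left offset = 0.
Lower-left is one-third across and two-thirds down within the crop:
x = 0.00 + 1 × 3828.00/3 ≈ 1276; y = 222.36 + 2 × 2734.29/3 ≈ 2045.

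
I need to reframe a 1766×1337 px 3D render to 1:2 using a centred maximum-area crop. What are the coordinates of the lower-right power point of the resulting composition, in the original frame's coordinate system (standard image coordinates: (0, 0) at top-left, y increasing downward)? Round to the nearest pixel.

1766/1337 > 1/2, so the 1:2 crop keeps the full height 1337 and trims width to 1337 × 1/2 = 668.50 px.
Left offset = (1766 − 668.50)/2 = 548.75 px; top offset = 0.
Lower-right is two-thirds across and two-thirds down within the crop:
x = 548.75 + 2 × 668.50/3 ≈ 994; y = 0.00 + 2 × 1337.00/3 ≈ 891.

(994, 891)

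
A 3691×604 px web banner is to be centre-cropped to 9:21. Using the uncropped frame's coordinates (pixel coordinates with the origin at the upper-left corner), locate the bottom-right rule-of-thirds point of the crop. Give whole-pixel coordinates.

3691/604 > 9/21, so the 9:21 crop keeps the full height 604 and trims width to 604 × 9/21 = 258.86 px.
Left offset = (3691 − 258.86)/2 = 1716.07 px; top offset = 0.
Bottom-right is two-thirds across and two-thirds down within the crop:
x = 1716.07 + 2 × 258.86/3 ≈ 1889; y = 0.00 + 2 × 604.00/3 ≈ 403.

(1889, 403)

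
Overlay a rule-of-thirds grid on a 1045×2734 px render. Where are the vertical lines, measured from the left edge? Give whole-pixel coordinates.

348 px and 697 px

1045 / 3 = 348.33, so the vertical lines sit at one and two thirds of 1045.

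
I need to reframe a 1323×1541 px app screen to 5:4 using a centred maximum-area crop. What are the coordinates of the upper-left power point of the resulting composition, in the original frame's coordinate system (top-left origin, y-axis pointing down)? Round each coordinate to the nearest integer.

1323/1541 < 5/4, so the 5:4 crop keeps the full width 1323 and trims height to 1323 × 4/5 = 1058.40 px.
Top offset = (1541 − 1058.40)/2 = 241.30 px; left offset = 0.
Upper-left is one-third across and one-third down within the crop:
x = 0.00 + 1 × 1323.00/3 ≈ 441; y = 241.30 + 1 × 1058.40/3 ≈ 594.

x = 441 px, y = 594 px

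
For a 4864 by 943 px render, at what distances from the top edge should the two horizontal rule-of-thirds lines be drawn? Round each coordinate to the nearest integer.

y = 314 px and y = 629 px

943 / 3 = 314.33, so the horizontal lines sit at one and two thirds of 943.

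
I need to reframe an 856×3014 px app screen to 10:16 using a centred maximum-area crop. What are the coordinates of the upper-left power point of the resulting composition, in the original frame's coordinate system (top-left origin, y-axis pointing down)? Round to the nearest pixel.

x = 285 px, y = 1279 px

856/3014 < 10/16, so the 10:16 crop keeps the full width 856 and trims height to 856 × 16/10 = 1369.60 px.
Top offset = (3014 − 1369.60)/2 = 822.20 px; left offset = 0.
Upper-left is one-third across and one-third down within the crop:
x = 0.00 + 1 × 856.00/3 ≈ 285; y = 822.20 + 1 × 1369.60/3 ≈ 1279.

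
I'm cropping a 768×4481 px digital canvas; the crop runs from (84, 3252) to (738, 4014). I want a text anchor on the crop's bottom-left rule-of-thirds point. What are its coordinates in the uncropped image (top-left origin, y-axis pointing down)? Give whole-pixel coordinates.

Crop width = 738 − 84 = 654 px; one third is 218.00 px.
Crop height = 4014 − 3252 = 762 px; one third is 254.00 px.
The bottom-left point is one-third across and two-thirds down within the crop:
x = 84 + 1 × 218.00 ≈ 302; y = 3252 + 2 × 254.00 ≈ 3760.

(302, 3760)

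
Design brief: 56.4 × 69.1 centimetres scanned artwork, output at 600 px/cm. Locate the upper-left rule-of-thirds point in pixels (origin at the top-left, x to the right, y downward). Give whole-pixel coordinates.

In pixels the canvas is 56.4 × 600 = 33840 wide and 69.1 × 600 = 41460 tall.
The upper-left point is one-third across and one-third down:
x = 1 × 33840/3 ≈ 11280; y = 1 × 41460/3 ≈ 13820.

(11280, 13820)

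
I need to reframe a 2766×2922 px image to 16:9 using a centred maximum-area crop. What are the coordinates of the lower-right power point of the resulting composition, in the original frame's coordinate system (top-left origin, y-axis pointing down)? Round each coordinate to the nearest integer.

(1844, 1720)

2766/2922 < 16/9, so the 16:9 crop keeps the full width 2766 and trims height to 2766 × 9/16 = 1555.88 px.
Top offset = (2922 − 1555.88)/2 = 683.06 px; left offset = 0.
Lower-right is two-thirds across and two-thirds down within the crop:
x = 0.00 + 2 × 2766.00/3 ≈ 1844; y = 683.06 + 2 × 1555.88/3 ≈ 1720.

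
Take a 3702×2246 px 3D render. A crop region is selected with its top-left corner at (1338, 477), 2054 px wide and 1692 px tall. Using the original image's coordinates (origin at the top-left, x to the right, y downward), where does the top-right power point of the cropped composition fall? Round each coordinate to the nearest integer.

One third of the crop width 2054 is 684.67 px.
One third of the crop height 1692 is 564.00 px.
The top-right point is two-thirds across and one-third down within the crop:
x = 1338 + 2 × 684.67 ≈ 2707; y = 477 + 1 × 564.00 ≈ 1041.

x = 2707 px, y = 1041 px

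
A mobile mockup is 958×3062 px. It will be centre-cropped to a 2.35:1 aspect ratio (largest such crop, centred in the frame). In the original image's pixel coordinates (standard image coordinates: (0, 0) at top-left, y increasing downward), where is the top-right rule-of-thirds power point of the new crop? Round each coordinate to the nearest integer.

x = 639 px, y = 1463 px

958/3062 < 2.35/1, so the 2.35:1 crop keeps the full width 958 and trims height to 958 × 1/2.35 = 407.66 px.
Top offset = (3062 − 407.66)/2 = 1327.17 px; left offset = 0.
Top-right is two-thirds across and one-third down within the crop:
x = 0.00 + 2 × 958.00/3 ≈ 639; y = 1327.17 + 1 × 407.66/3 ≈ 1463.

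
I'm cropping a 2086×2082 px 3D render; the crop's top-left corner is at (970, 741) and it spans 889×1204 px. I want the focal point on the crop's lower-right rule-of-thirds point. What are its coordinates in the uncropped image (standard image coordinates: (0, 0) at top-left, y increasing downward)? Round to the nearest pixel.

x = 1563 px, y = 1544 px

One third of the crop width 889 is 296.33 px.
One third of the crop height 1204 is 401.33 px.
The lower-right point is two-thirds across and two-thirds down within the crop:
x = 970 + 2 × 296.33 ≈ 1563; y = 741 + 2 × 401.33 ≈ 1544.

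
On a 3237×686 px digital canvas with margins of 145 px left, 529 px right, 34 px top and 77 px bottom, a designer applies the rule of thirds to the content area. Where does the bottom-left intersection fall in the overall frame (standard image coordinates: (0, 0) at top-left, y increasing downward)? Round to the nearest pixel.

(999, 417)

Content width = 3237 − 145 − 529 = 2563 px; content height = 686 − 34 − 77 = 575 px.
Bottom-left is one-third across and two-thirds down within the content area.
x = 145 + 1 × 2563/3 = 145 + 854.33 ≈ 999
y = 34 + 2 × 575/3 = 34 + 383.33 ≈ 417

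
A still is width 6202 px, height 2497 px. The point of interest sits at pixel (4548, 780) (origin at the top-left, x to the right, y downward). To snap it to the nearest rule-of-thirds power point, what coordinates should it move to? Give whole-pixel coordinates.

(4135, 832)

Third lines: x ∈ {2067, 4135}, y ∈ {832, 1665}.
4548 is closer to x = 4135; 780 is closer to y = 832.
So the nearest intersection is the upper-right power point.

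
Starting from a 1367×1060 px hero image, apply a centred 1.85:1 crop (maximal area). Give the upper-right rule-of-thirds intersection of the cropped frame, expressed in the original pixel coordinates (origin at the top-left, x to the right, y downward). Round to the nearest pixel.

x = 911 px, y = 407 px

1367/1060 < 1.85/1, so the 1.85:1 crop keeps the full width 1367 and trims height to 1367 × 1/1.85 = 738.92 px.
Top offset = (1060 − 738.92)/2 = 160.54 px; left offset = 0.
Upper-right is two-thirds across and one-third down within the crop:
x = 0.00 + 2 × 1367.00/3 ≈ 911; y = 160.54 + 1 × 738.92/3 ≈ 407.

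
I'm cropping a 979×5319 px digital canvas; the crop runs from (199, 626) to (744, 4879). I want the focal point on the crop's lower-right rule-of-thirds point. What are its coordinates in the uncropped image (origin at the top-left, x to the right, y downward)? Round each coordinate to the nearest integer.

Crop width = 744 − 199 = 545 px; one third is 181.67 px.
Crop height = 4879 − 626 = 4253 px; one third is 1417.67 px.
The lower-right point is two-thirds across and two-thirds down within the crop:
x = 199 + 2 × 181.67 ≈ 562; y = 626 + 2 × 1417.67 ≈ 3461.

(562, 3461)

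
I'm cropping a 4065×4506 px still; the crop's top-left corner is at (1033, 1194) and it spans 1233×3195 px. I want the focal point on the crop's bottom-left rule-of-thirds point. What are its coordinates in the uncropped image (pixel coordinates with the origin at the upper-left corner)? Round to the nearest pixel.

One third of the crop width 1233 is 411.00 px.
One third of the crop height 3195 is 1065.00 px.
The bottom-left point is one-third across and two-thirds down within the crop:
x = 1033 + 1 × 411.00 ≈ 1444; y = 1194 + 2 × 1065.00 ≈ 3324.

x = 1444 px, y = 3324 px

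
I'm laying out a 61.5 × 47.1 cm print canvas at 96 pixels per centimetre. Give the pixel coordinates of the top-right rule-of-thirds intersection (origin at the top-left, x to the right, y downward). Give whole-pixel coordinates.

In pixels the canvas is 61.5 × 96 = 5904 wide and 47.1 × 96 = 4521.6 tall.
The top-right point is two-thirds across and one-third down:
x = 2 × 5904/3 ≈ 3936; y = 1 × 4521.6/3 ≈ 1507.

x = 3936 px, y = 1507 px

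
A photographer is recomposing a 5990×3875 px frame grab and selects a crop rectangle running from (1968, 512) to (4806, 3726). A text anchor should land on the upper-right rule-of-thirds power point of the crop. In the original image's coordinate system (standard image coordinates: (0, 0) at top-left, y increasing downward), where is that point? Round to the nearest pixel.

Crop width = 4806 − 1968 = 2838 px; one third is 946.00 px.
Crop height = 3726 − 512 = 3214 px; one third is 1071.33 px.
The upper-right point is two-thirds across and one-third down within the crop:
x = 1968 + 2 × 946.00 ≈ 3860; y = 512 + 1 × 1071.33 ≈ 1583.

x = 3860 px, y = 1583 px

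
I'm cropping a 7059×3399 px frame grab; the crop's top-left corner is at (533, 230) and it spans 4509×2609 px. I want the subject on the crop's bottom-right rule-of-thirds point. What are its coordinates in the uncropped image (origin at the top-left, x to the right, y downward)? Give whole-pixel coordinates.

(3539, 1969)

One third of the crop width 4509 is 1503.00 px.
One third of the crop height 2609 is 869.67 px.
The bottom-right point is two-thirds across and two-thirds down within the crop:
x = 533 + 2 × 1503.00 ≈ 3539; y = 230 + 2 × 869.67 ≈ 1969.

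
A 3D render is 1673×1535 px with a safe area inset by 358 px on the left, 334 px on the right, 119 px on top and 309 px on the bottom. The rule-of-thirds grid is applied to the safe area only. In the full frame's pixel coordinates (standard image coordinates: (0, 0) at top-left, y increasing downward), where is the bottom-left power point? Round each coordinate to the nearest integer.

x = 685 px, y = 857 px

Content width = 1673 − 358 − 334 = 981 px; content height = 1535 − 119 − 309 = 1107 px.
Bottom-left is one-third across and two-thirds down within the safe area.
x = 358 + 1 × 981/3 = 358 + 327.00 ≈ 685
y = 119 + 2 × 1107/3 = 119 + 738.00 ≈ 857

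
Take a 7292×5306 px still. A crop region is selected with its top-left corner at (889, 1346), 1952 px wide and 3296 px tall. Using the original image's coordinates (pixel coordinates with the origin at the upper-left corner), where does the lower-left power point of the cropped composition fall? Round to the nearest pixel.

One third of the crop width 1952 is 650.67 px.
One third of the crop height 3296 is 1098.67 px.
The lower-left point is one-third across and two-thirds down within the crop:
x = 889 + 1 × 650.67 ≈ 1540; y = 1346 + 2 × 1098.67 ≈ 3543.

x = 1540 px, y = 3543 px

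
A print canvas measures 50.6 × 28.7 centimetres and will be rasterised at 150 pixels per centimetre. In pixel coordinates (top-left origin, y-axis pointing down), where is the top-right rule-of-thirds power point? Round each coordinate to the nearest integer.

In pixels the canvas is 50.6 × 150 = 7590 wide and 28.7 × 150 = 4305 tall.
The top-right point is two-thirds across and one-third down:
x = 2 × 7590/3 ≈ 5060; y = 1 × 4305/3 ≈ 1435.

x = 5060 px, y = 1435 px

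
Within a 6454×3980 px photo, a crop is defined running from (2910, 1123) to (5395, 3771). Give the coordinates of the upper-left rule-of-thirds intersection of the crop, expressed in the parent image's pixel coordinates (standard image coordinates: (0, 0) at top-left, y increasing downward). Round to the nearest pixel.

Crop width = 5395 − 2910 = 2485 px; one third is 828.33 px.
Crop height = 3771 − 1123 = 2648 px; one third is 882.67 px.
The upper-left point is one-third across and one-third down within the crop:
x = 2910 + 1 × 828.33 ≈ 3738; y = 1123 + 1 × 882.67 ≈ 2006.

x = 3738 px, y = 2006 px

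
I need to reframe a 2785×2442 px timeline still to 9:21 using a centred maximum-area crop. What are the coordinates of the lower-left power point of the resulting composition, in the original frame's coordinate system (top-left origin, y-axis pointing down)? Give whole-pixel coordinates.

2785/2442 > 9/21, so the 9:21 crop keeps the full height 2442 and trims width to 2442 × 9/21 = 1046.57 px.
Left offset = (2785 − 1046.57)/2 = 869.21 px; top offset = 0.
Lower-left is one-third across and two-thirds down within the crop:
x = 869.21 + 1 × 1046.57/3 ≈ 1218; y = 0.00 + 2 × 2442.00/3 ≈ 1628.

x = 1218 px, y = 1628 px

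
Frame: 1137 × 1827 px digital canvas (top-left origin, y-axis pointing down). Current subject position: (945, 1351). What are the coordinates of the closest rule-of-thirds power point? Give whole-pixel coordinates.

Third lines: x ∈ {379, 758}, y ∈ {609, 1218}.
945 is closer to x = 758; 1351 is closer to y = 1218.
So the nearest intersection is the lower-right power point.

(758, 1218)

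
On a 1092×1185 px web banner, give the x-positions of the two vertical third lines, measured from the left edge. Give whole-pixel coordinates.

1092 / 3 = 364, so the vertical lines sit at one and two thirds of 1092.

x = 364 px and x = 728 px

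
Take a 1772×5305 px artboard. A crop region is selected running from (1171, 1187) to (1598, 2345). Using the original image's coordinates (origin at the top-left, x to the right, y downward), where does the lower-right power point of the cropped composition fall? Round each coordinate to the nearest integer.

x = 1456 px, y = 1959 px

Crop width = 1598 − 1171 = 427 px; one third is 142.33 px.
Crop height = 2345 − 1187 = 1158 px; one third is 386.00 px.
The lower-right point is two-thirds across and two-thirds down within the crop:
x = 1171 + 2 × 142.33 ≈ 1456; y = 1187 + 2 × 386.00 ≈ 1959.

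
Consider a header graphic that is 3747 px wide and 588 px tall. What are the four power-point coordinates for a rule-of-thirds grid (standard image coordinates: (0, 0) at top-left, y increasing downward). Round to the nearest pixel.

One third of 3747 is 1249; one third of 588 is 196.
Vertical third lines at x = 1249 and x = 2498; horizontal third lines at y = 196 and y = 392.

(1249, 196), (2498, 196), (1249, 392), (2498, 392)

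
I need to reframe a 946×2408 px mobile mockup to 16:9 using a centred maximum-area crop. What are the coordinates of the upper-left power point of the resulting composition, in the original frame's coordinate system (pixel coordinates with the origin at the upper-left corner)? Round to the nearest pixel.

946/2408 < 16/9, so the 16:9 crop keeps the full width 946 and trims height to 946 × 9/16 = 532.12 px.
Top offset = (2408 − 532.12)/2 = 937.94 px; left offset = 0.
Upper-left is one-third across and one-third down within the crop:
x = 0.00 + 1 × 946.00/3 ≈ 315; y = 937.94 + 1 × 532.12/3 ≈ 1115.

(315, 1115)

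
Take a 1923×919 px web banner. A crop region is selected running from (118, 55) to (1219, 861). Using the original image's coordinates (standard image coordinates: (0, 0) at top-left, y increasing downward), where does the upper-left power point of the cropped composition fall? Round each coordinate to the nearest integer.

x = 485 px, y = 324 px

Crop width = 1219 − 118 = 1101 px; one third is 367.00 px.
Crop height = 861 − 55 = 806 px; one third is 268.67 px.
The upper-left point is one-third across and one-third down within the crop:
x = 118 + 1 × 367.00 ≈ 485; y = 55 + 1 × 268.67 ≈ 324.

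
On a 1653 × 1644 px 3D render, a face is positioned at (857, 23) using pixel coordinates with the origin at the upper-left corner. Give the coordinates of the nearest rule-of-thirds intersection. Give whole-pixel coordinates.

(1102, 548)

Third lines: x ∈ {551, 1102}, y ∈ {548, 1096}.
857 is closer to x = 1102; 23 is closer to y = 548.
So the nearest intersection is the upper-right power point.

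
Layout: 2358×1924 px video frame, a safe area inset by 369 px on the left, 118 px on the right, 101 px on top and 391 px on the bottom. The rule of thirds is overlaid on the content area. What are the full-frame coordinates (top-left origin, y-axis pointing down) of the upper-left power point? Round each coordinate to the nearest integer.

x = 993 px, y = 578 px

Content width = 2358 − 369 − 118 = 1871 px; content height = 1924 − 101 − 391 = 1432 px.
Upper-left is one-third across and one-third down within the content area.
x = 369 + 1 × 1871/3 = 369 + 623.67 ≈ 993
y = 101 + 1 × 1432/3 = 101 + 477.33 ≈ 578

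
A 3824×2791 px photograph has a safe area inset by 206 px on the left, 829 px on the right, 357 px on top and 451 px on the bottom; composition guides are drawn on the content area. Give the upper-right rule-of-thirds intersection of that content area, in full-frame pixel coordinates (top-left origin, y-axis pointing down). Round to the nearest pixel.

Content width = 3824 − 206 − 829 = 2789 px; content height = 2791 − 357 − 451 = 1983 px.
Upper-right is two-thirds across and one-third down within the content area.
x = 206 + 2 × 2789/3 = 206 + 1859.33 ≈ 2065
y = 357 + 1 × 1983/3 = 357 + 661.00 ≈ 1018

x = 2065 px, y = 1018 px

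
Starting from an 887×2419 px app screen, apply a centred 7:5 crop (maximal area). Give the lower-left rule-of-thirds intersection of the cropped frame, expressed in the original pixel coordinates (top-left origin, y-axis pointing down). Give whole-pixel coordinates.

x = 296 px, y = 1315 px

887/2419 < 7/5, so the 7:5 crop keeps the full width 887 and trims height to 887 × 5/7 = 633.57 px.
Top offset = (2419 − 633.57)/2 = 892.71 px; left offset = 0.
Lower-left is one-third across and two-thirds down within the crop:
x = 0.00 + 1 × 887.00/3 ≈ 296; y = 892.71 + 2 × 633.57/3 ≈ 1315.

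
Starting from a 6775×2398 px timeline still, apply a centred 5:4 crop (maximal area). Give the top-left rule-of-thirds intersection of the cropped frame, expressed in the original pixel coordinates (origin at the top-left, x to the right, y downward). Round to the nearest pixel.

6775/2398 > 5/4, so the 5:4 crop keeps the full height 2398 and trims width to 2398 × 5/4 = 2997.50 px.
Left offset = (6775 − 2997.50)/2 = 1888.75 px; top offset = 0.
Top-left is one-third across and one-third down within the crop:
x = 1888.75 + 1 × 2997.50/3 ≈ 2888; y = 0.00 + 1 × 2398.00/3 ≈ 799.

x = 2888 px, y = 799 px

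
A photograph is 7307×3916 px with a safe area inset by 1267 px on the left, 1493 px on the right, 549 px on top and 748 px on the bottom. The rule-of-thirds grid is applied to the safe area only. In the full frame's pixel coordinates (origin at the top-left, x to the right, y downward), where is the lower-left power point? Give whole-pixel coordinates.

Content width = 7307 − 1267 − 1493 = 4547 px; content height = 3916 − 549 − 748 = 2619 px.
Lower-left is one-third across and two-thirds down within the safe area.
x = 1267 + 1 × 4547/3 = 1267 + 1515.67 ≈ 2783
y = 549 + 2 × 2619/3 = 549 + 1746.00 ≈ 2295

x = 2783 px, y = 2295 px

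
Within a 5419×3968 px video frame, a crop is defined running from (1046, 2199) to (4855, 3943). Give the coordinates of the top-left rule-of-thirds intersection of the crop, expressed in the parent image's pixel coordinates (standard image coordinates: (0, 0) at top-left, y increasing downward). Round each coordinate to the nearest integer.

Crop width = 4855 − 1046 = 3809 px; one third is 1269.67 px.
Crop height = 3943 − 2199 = 1744 px; one third is 581.33 px.
The top-left point is one-third across and one-third down within the crop:
x = 1046 + 1 × 1269.67 ≈ 2316; y = 2199 + 1 × 581.33 ≈ 2780.

(2316, 2780)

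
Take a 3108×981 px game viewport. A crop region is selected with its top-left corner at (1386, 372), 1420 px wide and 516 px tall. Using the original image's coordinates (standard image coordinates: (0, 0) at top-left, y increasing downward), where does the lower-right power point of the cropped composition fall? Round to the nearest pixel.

x = 2333 px, y = 716 px

One third of the crop width 1420 is 473.33 px.
One third of the crop height 516 is 172.00 px.
The lower-right point is two-thirds across and two-thirds down within the crop:
x = 1386 + 2 × 473.33 ≈ 2333; y = 372 + 2 × 172.00 ≈ 716.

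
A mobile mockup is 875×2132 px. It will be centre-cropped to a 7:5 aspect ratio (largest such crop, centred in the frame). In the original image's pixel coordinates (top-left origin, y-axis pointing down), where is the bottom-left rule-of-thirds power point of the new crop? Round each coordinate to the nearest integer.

x = 292 px, y = 1170 px

875/2132 < 7/5, so the 7:5 crop keeps the full width 875 and trims height to 875 × 5/7 = 625.00 px.
Top offset = (2132 − 625.00)/2 = 753.50 px; left offset = 0.
Bottom-left is one-third across and two-thirds down within the crop:
x = 0.00 + 1 × 875.00/3 ≈ 292; y = 753.50 + 2 × 625.00/3 ≈ 1170.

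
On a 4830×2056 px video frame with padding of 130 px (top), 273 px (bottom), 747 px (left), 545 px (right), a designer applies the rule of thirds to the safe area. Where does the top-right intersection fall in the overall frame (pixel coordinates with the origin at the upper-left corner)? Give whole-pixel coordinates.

x = 3106 px, y = 681 px

Content width = 4830 − 747 − 545 = 3538 px; content height = 2056 − 130 − 273 = 1653 px.
Top-right is two-thirds across and one-third down within the safe area.
x = 747 + 2 × 3538/3 = 747 + 2358.67 ≈ 3106
y = 130 + 1 × 1653/3 = 130 + 551.00 ≈ 681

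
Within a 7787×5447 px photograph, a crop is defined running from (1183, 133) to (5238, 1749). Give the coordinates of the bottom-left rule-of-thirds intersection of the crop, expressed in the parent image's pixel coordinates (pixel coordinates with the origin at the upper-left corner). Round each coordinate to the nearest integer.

Crop width = 5238 − 1183 = 4055 px; one third is 1351.67 px.
Crop height = 1749 − 133 = 1616 px; one third is 538.67 px.
The bottom-left point is one-third across and two-thirds down within the crop:
x = 1183 + 1 × 1351.67 ≈ 2535; y = 133 + 2 × 538.67 ≈ 1210.

(2535, 1210)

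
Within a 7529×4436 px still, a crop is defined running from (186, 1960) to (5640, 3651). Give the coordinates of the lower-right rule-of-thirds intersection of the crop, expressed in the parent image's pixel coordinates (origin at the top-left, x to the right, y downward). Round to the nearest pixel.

Crop width = 5640 − 186 = 5454 px; one third is 1818.00 px.
Crop height = 3651 − 1960 = 1691 px; one third is 563.67 px.
The lower-right point is two-thirds across and two-thirds down within the crop:
x = 186 + 2 × 1818.00 ≈ 3822; y = 1960 + 2 × 563.67 ≈ 3087.

x = 3822 px, y = 3087 px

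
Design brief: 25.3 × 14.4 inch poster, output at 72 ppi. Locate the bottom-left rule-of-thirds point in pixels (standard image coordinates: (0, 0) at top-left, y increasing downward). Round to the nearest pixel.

In pixels the canvas is 25.3 × 72 = 1821.6 wide and 14.4 × 72 = 1036.8 tall.
The bottom-left point is one-third across and two-thirds down:
x = 1 × 1821.6/3 ≈ 607; y = 2 × 1036.8/3 ≈ 691.

x = 607 px, y = 691 px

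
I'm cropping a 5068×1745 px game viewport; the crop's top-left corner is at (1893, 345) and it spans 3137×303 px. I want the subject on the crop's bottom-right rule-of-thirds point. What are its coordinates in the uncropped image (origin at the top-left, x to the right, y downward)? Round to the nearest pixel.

One third of the crop width 3137 is 1045.67 px.
One third of the crop height 303 is 101.00 px.
The bottom-right point is two-thirds across and two-thirds down within the crop:
x = 1893 + 2 × 1045.67 ≈ 3984; y = 345 + 2 × 101.00 ≈ 547.

x = 3984 px, y = 547 px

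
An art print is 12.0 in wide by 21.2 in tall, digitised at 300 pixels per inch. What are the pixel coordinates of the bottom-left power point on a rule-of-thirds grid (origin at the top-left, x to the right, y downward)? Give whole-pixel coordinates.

(1200, 4240)

In pixels the canvas is 12.0 × 300 = 3600 wide and 21.2 × 300 = 6360 tall.
The bottom-left point is one-third across and two-thirds down:
x = 1 × 3600/3 ≈ 1200; y = 2 × 6360/3 ≈ 4240.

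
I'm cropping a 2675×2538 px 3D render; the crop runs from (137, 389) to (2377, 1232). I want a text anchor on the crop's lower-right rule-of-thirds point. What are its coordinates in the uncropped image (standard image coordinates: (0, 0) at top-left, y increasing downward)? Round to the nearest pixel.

Crop width = 2377 − 137 = 2240 px; one third is 746.67 px.
Crop height = 1232 − 389 = 843 px; one third is 281.00 px.
The lower-right point is two-thirds across and two-thirds down within the crop:
x = 137 + 2 × 746.67 ≈ 1630; y = 389 + 2 × 281.00 ≈ 951.

x = 1630 px, y = 951 px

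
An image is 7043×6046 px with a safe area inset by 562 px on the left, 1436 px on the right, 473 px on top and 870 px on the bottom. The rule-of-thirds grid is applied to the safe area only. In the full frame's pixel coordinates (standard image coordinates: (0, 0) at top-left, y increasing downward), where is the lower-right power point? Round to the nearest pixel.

(3925, 3608)

Content width = 7043 − 562 − 1436 = 5045 px; content height = 6046 − 473 − 870 = 4703 px.
Lower-right is two-thirds across and two-thirds down within the safe area.
x = 562 + 2 × 5045/3 = 562 + 3363.33 ≈ 3925
y = 473 + 2 × 4703/3 = 473 + 3135.33 ≈ 3608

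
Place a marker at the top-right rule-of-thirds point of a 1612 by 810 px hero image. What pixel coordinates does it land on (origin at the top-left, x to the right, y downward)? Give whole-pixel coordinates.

(1075, 270)

The top-right point sits two-thirds of the way across and one-third of the way down.
x = 2 × 1612/3 ≈ 1075; y = 1 × 810/3 ≈ 270.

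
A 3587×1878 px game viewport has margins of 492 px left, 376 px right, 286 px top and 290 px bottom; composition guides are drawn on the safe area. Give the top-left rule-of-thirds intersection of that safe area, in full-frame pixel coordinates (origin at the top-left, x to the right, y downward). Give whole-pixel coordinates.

(1398, 720)

Content width = 3587 − 492 − 376 = 2719 px; content height = 1878 − 286 − 290 = 1302 px.
Top-left is one-third across and one-third down within the safe area.
x = 492 + 1 × 2719/3 = 492 + 906.33 ≈ 1398
y = 286 + 1 × 1302/3 = 286 + 434.00 ≈ 720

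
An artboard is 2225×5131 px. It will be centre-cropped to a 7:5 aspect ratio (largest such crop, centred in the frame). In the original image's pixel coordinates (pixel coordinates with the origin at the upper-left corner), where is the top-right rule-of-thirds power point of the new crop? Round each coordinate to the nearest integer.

(1483, 2301)

2225/5131 < 7/5, so the 7:5 crop keeps the full width 2225 and trims height to 2225 × 5/7 = 1589.29 px.
Top offset = (5131 − 1589.29)/2 = 1770.86 px; left offset = 0.
Top-right is two-thirds across and one-third down within the crop:
x = 0.00 + 2 × 2225.00/3 ≈ 1483; y = 1770.86 + 1 × 1589.29/3 ≈ 2301.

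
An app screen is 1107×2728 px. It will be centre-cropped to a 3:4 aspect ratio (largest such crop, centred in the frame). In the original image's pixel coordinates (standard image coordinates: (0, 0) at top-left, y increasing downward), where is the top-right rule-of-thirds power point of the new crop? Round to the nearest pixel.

x = 738 px, y = 1118 px

1107/2728 < 3/4, so the 3:4 crop keeps the full width 1107 and trims height to 1107 × 4/3 = 1476.00 px.
Top offset = (2728 − 1476.00)/2 = 626.00 px; left offset = 0.
Top-right is two-thirds across and one-third down within the crop:
x = 0.00 + 2 × 1107.00/3 ≈ 738; y = 626.00 + 1 × 1476.00/3 ≈ 1118.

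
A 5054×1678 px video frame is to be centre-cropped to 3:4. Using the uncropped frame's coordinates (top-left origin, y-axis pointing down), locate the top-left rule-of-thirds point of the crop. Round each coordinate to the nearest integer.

x = 2317 px, y = 559 px

5054/1678 > 3/4, so the 3:4 crop keeps the full height 1678 and trims width to 1678 × 3/4 = 1258.50 px.
Left offset = (5054 − 1258.50)/2 = 1897.75 px; top offset = 0.
Top-left is one-third across and one-third down within the crop:
x = 1897.75 + 1 × 1258.50/3 ≈ 2317; y = 0.00 + 1 × 1678.00/3 ≈ 559.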